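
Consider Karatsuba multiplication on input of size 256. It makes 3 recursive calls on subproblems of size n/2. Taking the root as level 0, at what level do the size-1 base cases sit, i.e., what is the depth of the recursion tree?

For divide and conquer with division factor 2:

Problem sizes at each level:
Level 0: 256
Level 1: 128
Level 2: 64
Level 3: 32
Level 4: 16
Level 5: 8
Level 6: 4
Level 7: 2
Level 8: 1

The root is level 0 and the size-1 base case is level 8 (the tree spans levels 0 through 8, i.e. 9 levels counting the root), so the depth is the number of divisions: log_2(256) = 8

The recursion tree depth is log_2(256) = 8. At each level, the problem size is divided by 2, so it takes 8 divisions to reduce to a base case of size 1. The algorithm makes 3 recursive calls at each level.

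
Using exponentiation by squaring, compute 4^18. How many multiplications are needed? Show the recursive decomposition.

Computing 4^18 by squaring (build up from 4^1; each line after the first costs one multiplication):

4^1 = 4
4^2 = (4^1)^2 = 4^2 = 16
4^4 = (4^2)^2 = 16^2 = 256
4^8 = (4^4)^2 = 256^2 = 65536
4^9 = 4 * 4^8 = 4 * 65536 = 262144
4^18 = (4^9)^2 = 262144^2 = 68719476736

Result: 68719476736
Multiplications needed: 5 (5 lines after 4^1)

4^18 = 68719476736. Using exponentiation by squaring, this requires 5 multiplications. The key idea: if the exponent is even, square the half-power; if odd, multiply by the base once.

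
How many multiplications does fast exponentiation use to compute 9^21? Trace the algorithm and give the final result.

Computing 9^21 by squaring (build up from 9^1; each line after the first costs one multiplication):

9^1 = 9
9^2 = (9^1)^2 = 9^2 = 81
9^4 = (9^2)^2 = 81^2 = 6561
9^5 = 9 * 9^4 = 9 * 6561 = 59049
9^10 = (9^5)^2 = 59049^2 = 3486784401
9^20 = (9^10)^2 = 3486784401^2 = 12157665459056928801
9^21 = 9 * 9^20 = 9 * 12157665459056928801 = 109418989131512359209

Result: 109418989131512359209
Multiplications needed: 6 (6 lines after 9^1)

9^21 = 109418989131512359209. Using exponentiation by squaring, this requires 6 multiplications. The key idea: if the exponent is even, square the half-power; if odd, multiply by the base once.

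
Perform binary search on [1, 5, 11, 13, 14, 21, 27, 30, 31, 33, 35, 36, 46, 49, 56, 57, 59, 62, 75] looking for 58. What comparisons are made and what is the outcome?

Binary search for 58 in [1, 5, 11, 13, 14, 21, 27, 30, 31, 33, 35, 36, 46, 49, 56, 57, 59, 62, 75]:

lo=0, hi=18, mid=9, arr[mid]=33 -> 33 < 58, search right half
lo=10, hi=18, mid=14, arr[mid]=56 -> 56 < 58, search right half
lo=15, hi=18, mid=16, arr[mid]=59 -> 59 > 58, search left half
lo=15, hi=15, mid=15, arr[mid]=57 -> 57 < 58, search right half
lo=16 > hi=15, target 58 not found

Binary search determines that 58 is not in the array after 4 comparisons. The search space was exhausted without finding the target.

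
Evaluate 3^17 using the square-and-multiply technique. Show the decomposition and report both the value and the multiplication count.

Computing 3^17 by squaring (build up from 3^1; each line after the first costs one multiplication):

3^1 = 3
3^2 = (3^1)^2 = 3^2 = 9
3^4 = (3^2)^2 = 9^2 = 81
3^8 = (3^4)^2 = 81^2 = 6561
3^16 = (3^8)^2 = 6561^2 = 43046721
3^17 = 3 * 3^16 = 3 * 43046721 = 129140163

Result: 129140163
Multiplications needed: 5 (5 lines after 3^1)

3^17 = 129140163. Using exponentiation by squaring, this requires 5 multiplications. The key idea: if the exponent is even, square the half-power; if odd, multiply by the base once.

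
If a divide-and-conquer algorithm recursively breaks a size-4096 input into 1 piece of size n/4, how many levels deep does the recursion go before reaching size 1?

For divide and conquer with division factor 4:

Problem sizes at each level:
Level 0: 4096
Level 1: 1024
Level 2: 256
Level 3: 64
Level 4: 16
Level 5: 4
Level 6: 1

The root is level 0 and the size-1 base case is level 6 (the tree spans levels 0 through 6, i.e. 7 levels counting the root), so the depth is the number of divisions: log_4(4096) = 6

The recursion tree depth is log_4(4096) = 6. At each level, the problem size is divided by 4, so it takes 6 divisions to reduce to a base case of size 1. The algorithm makes 1 recursive call at each level.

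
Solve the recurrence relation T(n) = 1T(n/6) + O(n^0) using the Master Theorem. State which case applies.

Master Theorem for T(n) = 1T(n/6) + O(n^0):

a = 1, b = 6, c = 0
log_b(a) = log_6(1) = 0.0000

Case 2: c = 0 = log_6(1) = 0.0000
T(n) = O(n^0 log n) = O(log n)

For T(n) = 1T(n/6) + O(n^0): log_6(1) = 0.0000. This is Case 2 of the Master Theorem (c = log_b(a), equal work at all levels), giving O(log n).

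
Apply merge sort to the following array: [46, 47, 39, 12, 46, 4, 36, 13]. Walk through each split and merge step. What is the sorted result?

Merge sort trace:

Split: [46, 47, 39, 12, 46, 4, 36, 13] -> [46, 47, 39, 12] and [46, 4, 36, 13]
  Split: [46, 47, 39, 12] -> [46, 47] and [39, 12]
    Split: [46, 47] -> [46] and [47]
    Merge: [46] + [47] -> [46, 47]
    Split: [39, 12] -> [39] and [12]
    Merge: [39] + [12] -> [12, 39]
  Merge: [46, 47] + [12, 39] -> [12, 39, 46, 47]
  Split: [46, 4, 36, 13] -> [46, 4] and [36, 13]
    Split: [46, 4] -> [46] and [4]
    Merge: [46] + [4] -> [4, 46]
    Split: [36, 13] -> [36] and [13]
    Merge: [36] + [13] -> [13, 36]
  Merge: [4, 46] + [13, 36] -> [4, 13, 36, 46]
Merge: [12, 39, 46, 47] + [4, 13, 36, 46] -> [4, 12, 13, 36, 39, 46, 46, 47]

Final sorted array: [4, 12, 13, 36, 39, 46, 46, 47]

The merge sort proceeds by recursively splitting the array and merging sorted halves.
After all merges, the sorted array is [4, 12, 13, 36, 39, 46, 46, 47].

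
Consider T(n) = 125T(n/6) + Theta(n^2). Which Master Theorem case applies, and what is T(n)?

Master Theorem for T(n) = 125T(n/6) + O(n^2):

a = 125, b = 6, c = 2
log_b(a) = log_6(125) = 2.6947

Case 1: c = 2 < log_6(125) = 2.6947
T(n) = O(n^(log_6 125))

For T(n) = 125T(n/6) + O(n^2): log_6(125) = 2.6947. This is Case 1 of the Master Theorem (c < log_b(a), work dominated by leaves), giving O(n^(log_6 125)).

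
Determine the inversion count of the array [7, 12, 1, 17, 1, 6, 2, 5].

Finding inversions in [7, 12, 1, 17, 1, 6, 2, 5]:

(0, 2): arr[0]=7 > arr[2]=1
(0, 4): arr[0]=7 > arr[4]=1
(0, 5): arr[0]=7 > arr[5]=6
(0, 6): arr[0]=7 > arr[6]=2
(0, 7): arr[0]=7 > arr[7]=5
(1, 2): arr[1]=12 > arr[2]=1
(1, 4): arr[1]=12 > arr[4]=1
(1, 5): arr[1]=12 > arr[5]=6
(1, 6): arr[1]=12 > arr[6]=2
(1, 7): arr[1]=12 > arr[7]=5
(3, 4): arr[3]=17 > arr[4]=1
(3, 5): arr[3]=17 > arr[5]=6
(3, 6): arr[3]=17 > arr[6]=2
(3, 7): arr[3]=17 > arr[7]=5
(5, 6): arr[5]=6 > arr[6]=2
(5, 7): arr[5]=6 > arr[7]=5

Total inversions: 16

The array has 16 inversion(s): (0,2), (0,4), (0,5), (0,6), (0,7), (1,2), (1,4), (1,5), (1,6), (1,7), (3,4), (3,5), (3,6), (3,7), (5,6), (5,7). Each pair (i,j) satisfies i < j and arr[i] > arr[j].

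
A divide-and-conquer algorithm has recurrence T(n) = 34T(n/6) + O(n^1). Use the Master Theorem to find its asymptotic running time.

Master Theorem for T(n) = 34T(n/6) + O(n^1):

a = 34, b = 6, c = 1
log_b(a) = log_6(34) = 1.9681

Case 1: c = 1 < log_6(34) = 1.9681
T(n) = O(n^(log_6 34))

For T(n) = 34T(n/6) + O(n^1): log_6(34) = 1.9681. This is Case 1 of the Master Theorem (c < log_b(a), work dominated by leaves), giving O(n^(log_6 34)).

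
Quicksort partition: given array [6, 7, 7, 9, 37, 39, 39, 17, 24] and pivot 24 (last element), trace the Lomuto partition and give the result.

Lomuto partition with pivot = 24:

Initial array: [6, 7, 7, 9, 37, 39, 39, 17, 24]

arr[0]=6 <= 24: swap with position 0, array becomes [6, 7, 7, 9, 37, 39, 39, 17, 24]
arr[1]=7 <= 24: swap with position 1, array becomes [6, 7, 7, 9, 37, 39, 39, 17, 24]
arr[2]=7 <= 24: swap with position 2, array becomes [6, 7, 7, 9, 37, 39, 39, 17, 24]
arr[3]=9 <= 24: swap with position 3, array becomes [6, 7, 7, 9, 37, 39, 39, 17, 24]
arr[4]=37 > 24: no swap
arr[5]=39 > 24: no swap
arr[6]=39 > 24: no swap
arr[7]=17 <= 24: swap with position 4, array becomes [6, 7, 7, 9, 17, 39, 39, 37, 24]

Place pivot at position 5: [6, 7, 7, 9, 17, 24, 39, 37, 39]
Pivot position: 5

After partitioning with pivot 24, the array becomes [6, 7, 7, 9, 17, 24, 39, 37, 39]. The pivot is placed at index 5. All elements to the left of the pivot are <= 24, and all elements to the right are > 24.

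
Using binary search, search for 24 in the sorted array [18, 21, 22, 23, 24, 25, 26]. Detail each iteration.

Binary search for 24 in [18, 21, 22, 23, 24, 25, 26]:

lo=0, hi=6, mid=3, arr[mid]=23 -> 23 < 24, search right half
lo=4, hi=6, mid=5, arr[mid]=25 -> 25 > 24, search left half
lo=4, hi=4, mid=4, arr[mid]=24 -> Found target at index 4!

Binary search finds 24 at index 4 after 3 comparisons. The search repeatedly halves the search space by comparing with the middle element.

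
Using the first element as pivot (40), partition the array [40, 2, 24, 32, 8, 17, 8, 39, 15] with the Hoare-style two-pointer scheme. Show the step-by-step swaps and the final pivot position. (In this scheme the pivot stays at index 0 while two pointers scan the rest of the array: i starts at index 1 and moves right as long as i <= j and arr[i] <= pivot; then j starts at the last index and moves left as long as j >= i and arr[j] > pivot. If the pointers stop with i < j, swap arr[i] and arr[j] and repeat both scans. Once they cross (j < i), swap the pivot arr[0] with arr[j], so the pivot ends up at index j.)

Hoare-style two-pointer partition with pivot = 40:

Initial array: [40, 2, 24, 32, 8, 17, 8, 39, 15]

Pointers start at i = 1, j = 8.
i ends at 9, j ends at 8: the pointers have crossed (j < i), so scanning stops.

Swap pivot arr[0] with arr[8] to place pivot at position 8: [15, 2, 24, 32, 8, 17, 8, 39, 40]
Pivot position: 8

After partitioning with pivot 40, the array becomes [15, 2, 24, 32, 8, 17, 8, 39, 40]. The pivot is placed at index 8. All elements to the left of the pivot are <= 40, and all elements to the right are > 40.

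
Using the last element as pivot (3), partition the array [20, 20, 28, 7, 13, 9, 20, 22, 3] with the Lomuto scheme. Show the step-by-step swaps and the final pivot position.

Lomuto partition with pivot = 3:

Initial array: [20, 20, 28, 7, 13, 9, 20, 22, 3]

arr[0]=20 > 3: no swap
arr[1]=20 > 3: no swap
arr[2]=28 > 3: no swap
arr[3]=7 > 3: no swap
arr[4]=13 > 3: no swap
arr[5]=9 > 3: no swap
arr[6]=20 > 3: no swap
arr[7]=22 > 3: no swap

Place pivot at position 0: [3, 20, 28, 7, 13, 9, 20, 22, 20]
Pivot position: 0

After partitioning with pivot 3, the array becomes [3, 20, 28, 7, 13, 9, 20, 22, 20]. The pivot is placed at index 0. All elements to the left of the pivot are <= 3, and all elements to the right are > 3.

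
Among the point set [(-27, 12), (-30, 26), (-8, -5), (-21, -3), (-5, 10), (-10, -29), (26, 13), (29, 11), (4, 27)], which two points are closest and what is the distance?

Computing all pairwise distances among 9 points:

d((-27, 12), (-30, 26)) = 14.3178
d((-27, 12), (-8, -5)) = 25.4951
d((-27, 12), (-21, -3)) = 16.1555
d((-27, 12), (-5, 10)) = 22.0907
d((-27, 12), (-10, -29)) = 44.3847
d((-27, 12), (26, 13)) = 53.0094
d((-27, 12), (29, 11)) = 56.0089
d((-27, 12), (4, 27)) = 34.4384
d((-30, 26), (-8, -5)) = 38.0132
d((-30, 26), (-21, -3)) = 30.3645
d((-30, 26), (-5, 10)) = 29.6816
d((-30, 26), (-10, -29)) = 58.5235
d((-30, 26), (26, 13)) = 57.4891
d((-30, 26), (29, 11)) = 60.8769
d((-30, 26), (4, 27)) = 34.0147
d((-8, -5), (-21, -3)) = 13.1529
d((-8, -5), (-5, 10)) = 15.2971
d((-8, -5), (-10, -29)) = 24.0832
d((-8, -5), (26, 13)) = 38.4708
d((-8, -5), (29, 11)) = 40.3113
d((-8, -5), (4, 27)) = 34.176
d((-21, -3), (-5, 10)) = 20.6155
d((-21, -3), (-10, -29)) = 28.2312
d((-21, -3), (26, 13)) = 49.6488
d((-21, -3), (29, 11)) = 51.923
d((-21, -3), (4, 27)) = 39.0512
d((-5, 10), (-10, -29)) = 39.3192
d((-5, 10), (26, 13)) = 31.1448
d((-5, 10), (29, 11)) = 34.0147
d((-5, 10), (4, 27)) = 19.2354
d((-10, -29), (26, 13)) = 55.3173
d((-10, -29), (29, 11)) = 55.8659
d((-10, -29), (4, 27)) = 57.7235
d((26, 13), (29, 11)) = 3.6056 <-- minimum
d((26, 13), (4, 27)) = 26.0768
d((29, 11), (4, 27)) = 29.6816

Closest pair: (26, 13) and (29, 11) with distance 3.6056

The closest pair is (26, 13) and (29, 11) with Euclidean distance 3.6056. For 9 points, brute-force pairwise comparison is shown above. For large n, the divide-and-conquer algorithm (sort by x, recurse on halves, check the dividing strip) achieves O(n log n).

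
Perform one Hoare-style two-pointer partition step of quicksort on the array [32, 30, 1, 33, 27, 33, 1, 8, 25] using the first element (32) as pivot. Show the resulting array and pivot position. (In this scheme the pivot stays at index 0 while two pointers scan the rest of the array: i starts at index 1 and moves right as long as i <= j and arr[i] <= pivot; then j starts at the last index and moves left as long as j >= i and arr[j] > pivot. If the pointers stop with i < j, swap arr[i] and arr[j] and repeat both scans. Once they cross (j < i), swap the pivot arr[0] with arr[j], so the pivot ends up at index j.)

Hoare-style two-pointer partition with pivot = 32:

Initial array: [32, 30, 1, 33, 27, 33, 1, 8, 25]

Pointers start at i = 1, j = 8.
i stops at index 3 (arr[3]=33 > 32), j stops at index 8 (arr[8]=25 <= 32): swap arr[3] and arr[8], array becomes [32, 30, 1, 25, 27, 33, 1, 8, 33]
i stops at index 5 (arr[5]=33 > 32), j stops at index 7 (arr[7]=8 <= 32): swap arr[5] and arr[7], array becomes [32, 30, 1, 25, 27, 8, 1, 33, 33]
i ends at 7, j ends at 6: the pointers have crossed (j < i), so scanning stops.

Swap pivot arr[0] with arr[6] to place pivot at position 6: [1, 30, 1, 25, 27, 8, 32, 33, 33]
Pivot position: 6

After partitioning with pivot 32, the array becomes [1, 30, 1, 25, 27, 8, 32, 33, 33]. The pivot is placed at index 6. All elements to the left of the pivot are <= 32, and all elements to the right are > 32.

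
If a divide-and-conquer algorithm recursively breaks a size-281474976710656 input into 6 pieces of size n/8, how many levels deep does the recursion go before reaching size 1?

For divide and conquer with division factor 8:

Problem sizes at each level:
Level 0: 281474976710656
Level 1: 35184372088832
Level 2: 4398046511104
Level 3: 549755813888
Level 4: 68719476736
Level 5: 8589934592
Level 6: 1073741824
Level 7: 134217728
Level 8: 16777216
Level 9: 2097152
Level 10: 262144
Level 11: 32768
Level 12: 4096
Level 13: 512
Level 14: 64
Level 15: 8
Level 16: 1

The root is level 0 and the size-1 base case is level 16 (the tree spans levels 0 through 16, i.e. 17 levels counting the root), so the depth is the number of divisions: log_8(281474976710656) = 16

The recursion tree depth is log_8(281474976710656) = 16. At each level, the problem size is divided by 8, so it takes 16 divisions to reduce to a base case of size 1. The algorithm makes 6 recursive calls at each level.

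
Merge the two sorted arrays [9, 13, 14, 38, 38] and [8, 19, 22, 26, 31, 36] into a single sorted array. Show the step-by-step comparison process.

Merging process:

Compare 9 vs 8: take 8 from right. Merged: [8]
Compare 9 vs 19: take 9 from left. Merged: [8, 9]
Compare 13 vs 19: take 13 from left. Merged: [8, 9, 13]
Compare 14 vs 19: take 14 from left. Merged: [8, 9, 13, 14]
Compare 38 vs 19: take 19 from right. Merged: [8, 9, 13, 14, 19]
Compare 38 vs 22: take 22 from right. Merged: [8, 9, 13, 14, 19, 22]
Compare 38 vs 26: take 26 from right. Merged: [8, 9, 13, 14, 19, 22, 26]
Compare 38 vs 31: take 31 from right. Merged: [8, 9, 13, 14, 19, 22, 26, 31]
Compare 38 vs 36: take 36 from right. Merged: [8, 9, 13, 14, 19, 22, 26, 31, 36]
Append remaining from left: [38, 38]. Merged: [8, 9, 13, 14, 19, 22, 26, 31, 36, 38, 38]

Final merged array: [8, 9, 13, 14, 19, 22, 26, 31, 36, 38, 38]
Total comparisons: 9

The merged array is [8, 9, 13, 14, 19, 22, 26, 31, 36, 38, 38], requiring 9 comparisons. The merge step runs in O(n) time where n is the total number of elements.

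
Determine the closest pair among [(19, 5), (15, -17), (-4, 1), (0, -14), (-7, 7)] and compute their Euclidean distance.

Computing all pairwise distances among 5 points:

d((19, 5), (15, -17)) = 22.3607
d((19, 5), (-4, 1)) = 23.3452
d((19, 5), (0, -14)) = 26.8701
d((19, 5), (-7, 7)) = 26.0768
d((15, -17), (-4, 1)) = 26.1725
d((15, -17), (0, -14)) = 15.2971
d((15, -17), (-7, 7)) = 32.5576
d((-4, 1), (0, -14)) = 15.5242
d((-4, 1), (-7, 7)) = 6.7082 <-- minimum
d((0, -14), (-7, 7)) = 22.1359

Closest pair: (-4, 1) and (-7, 7) with distance 6.7082

The closest pair is (-4, 1) and (-7, 7) with Euclidean distance 6.7082. For 5 points, brute-force pairwise comparison is shown above. For large n, the divide-and-conquer algorithm (sort by x, recurse on halves, check the dividing strip) achieves O(n log n).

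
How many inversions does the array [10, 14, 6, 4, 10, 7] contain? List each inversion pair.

Finding inversions in [10, 14, 6, 4, 10, 7]:

(0, 2): arr[0]=10 > arr[2]=6
(0, 3): arr[0]=10 > arr[3]=4
(0, 5): arr[0]=10 > arr[5]=7
(1, 2): arr[1]=14 > arr[2]=6
(1, 3): arr[1]=14 > arr[3]=4
(1, 4): arr[1]=14 > arr[4]=10
(1, 5): arr[1]=14 > arr[5]=7
(2, 3): arr[2]=6 > arr[3]=4
(4, 5): arr[4]=10 > arr[5]=7

Total inversions: 9

The array has 9 inversion(s): (0,2), (0,3), (0,5), (1,2), (1,3), (1,4), (1,5), (2,3), (4,5). Each pair (i,j) satisfies i < j and arr[i] > arr[j].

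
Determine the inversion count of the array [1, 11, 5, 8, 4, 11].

Finding inversions in [1, 11, 5, 8, 4, 11]:

(1, 2): arr[1]=11 > arr[2]=5
(1, 3): arr[1]=11 > arr[3]=8
(1, 4): arr[1]=11 > arr[4]=4
(2, 4): arr[2]=5 > arr[4]=4
(3, 4): arr[3]=8 > arr[4]=4

Total inversions: 5

The array has 5 inversion(s): (1,2), (1,3), (1,4), (2,4), (3,4). Each pair (i,j) satisfies i < j and arr[i] > arr[j].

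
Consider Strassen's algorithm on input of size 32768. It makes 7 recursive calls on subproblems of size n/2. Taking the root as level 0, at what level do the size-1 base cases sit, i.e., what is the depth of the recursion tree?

For divide and conquer with division factor 2:

Problem sizes at each level:
Level 0: 32768
Level 1: 16384
Level 2: 8192
Level 3: 4096
Level 4: 2048
Level 5: 1024
Level 6: 512
Level 7: 256
Level 8: 128
Level 9: 64
Level 10: 32
Level 11: 16
Level 12: 8
Level 13: 4
Level 14: 2
Level 15: 1

The root is level 0 and the size-1 base case is level 15 (the tree spans levels 0 through 15, i.e. 16 levels counting the root), so the depth is the number of divisions: log_2(32768) = 15

The recursion tree depth is log_2(32768) = 15. At each level, the problem size is divided by 2, so it takes 15 divisions to reduce to a base case of size 1. The algorithm makes 7 recursive calls at each level.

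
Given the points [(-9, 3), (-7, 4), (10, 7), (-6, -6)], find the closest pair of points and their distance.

Computing all pairwise distances among 4 points:

d((-9, 3), (-7, 4)) = 2.2361 <-- minimum
d((-9, 3), (10, 7)) = 19.4165
d((-9, 3), (-6, -6)) = 9.4868
d((-7, 4), (10, 7)) = 17.2627
d((-7, 4), (-6, -6)) = 10.0499
d((10, 7), (-6, -6)) = 20.6155

Closest pair: (-9, 3) and (-7, 4) with distance 2.2361

The closest pair is (-9, 3) and (-7, 4) with Euclidean distance 2.2361. For 4 points, brute-force pairwise comparison is shown above. For large n, the divide-and-conquer algorithm (sort by x, recurse on halves, check the dividing strip) achieves O(n log n).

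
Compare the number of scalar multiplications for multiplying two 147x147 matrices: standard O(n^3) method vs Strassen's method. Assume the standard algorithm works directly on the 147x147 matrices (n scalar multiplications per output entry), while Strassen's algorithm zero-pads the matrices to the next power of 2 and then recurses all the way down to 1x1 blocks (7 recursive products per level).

Matrix multiplication for 147x147 matrices:

Strassen's algorithm requires power-of-2 dimensions. Pad 147x147 to 256x256 (next power of 2).

Standard algorithm: 147^3 = 3176523 multiplications
Strassen's algorithm: 7^(log2(256)) = 7^8 = 5764801 multiplications
Difference: 3176523 - 5764801 = -2588278 (Strassen uses MORE here due to padding overhead — for small or just-over-power-of-2 n, padding can outweigh the per-level savings)

Standard: 3176523 multiplications (147^3). Strassen: 5764801 multiplications (7^8, after padding to 256x256). Strassen reduces 8 recursive multiplications to 7 at each level.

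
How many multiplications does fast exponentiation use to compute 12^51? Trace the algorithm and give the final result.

Computing 12^51 by squaring (build up from 12^1; each line after the first costs one multiplication):

12^1 = 12
12^2 = (12^1)^2 = 12^2 = 144
12^3 = 12 * 12^2 = 12 * 144 = 1728
12^6 = (12^3)^2 = 1728^2 = 2985984
12^12 = (12^6)^2 = 2985984^2 = 8916100448256
12^24 = (12^12)^2 = 8916100448256^2 = 79496847203390844133441536
12^25 = 12 * 12^24 = 12 * 79496847203390844133441536 = 953962166440690129601298432
12^50 = (12^25)^2 = 953962166440690129601298432^2 = 910043815000214977332758527534256632492715260325658624
12^51 = 12 * 12^50 = 12 * 910043815000214977332758527534256632492715260325658624 = 10920525780002579727993102330411079589912583123907903488

Result: 10920525780002579727993102330411079589912583123907903488
Multiplications needed: 8 (8 lines after 12^1)

12^51 = 10920525780002579727993102330411079589912583123907903488. Using exponentiation by squaring, this requires 8 multiplications. The key idea: if the exponent is even, square the half-power; if odd, multiply by the base once.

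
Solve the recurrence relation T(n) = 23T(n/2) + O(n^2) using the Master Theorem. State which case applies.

Master Theorem for T(n) = 23T(n/2) + O(n^2):

a = 23, b = 2, c = 2
log_b(a) = log_2(23) = 4.5236

Case 1: c = 2 < log_2(23) = 4.5236
T(n) = O(n^(log_2 23))

For T(n) = 23T(n/2) + O(n^2): log_2(23) = 4.5236. This is Case 1 of the Master Theorem (c < log_b(a), work dominated by leaves), giving O(n^(log_2 23)).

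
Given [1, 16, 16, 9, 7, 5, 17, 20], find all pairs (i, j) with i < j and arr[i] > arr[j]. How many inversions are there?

Finding inversions in [1, 16, 16, 9, 7, 5, 17, 20]:

(1, 3): arr[1]=16 > arr[3]=9
(1, 4): arr[1]=16 > arr[4]=7
(1, 5): arr[1]=16 > arr[5]=5
(2, 3): arr[2]=16 > arr[3]=9
(2, 4): arr[2]=16 > arr[4]=7
(2, 5): arr[2]=16 > arr[5]=5
(3, 4): arr[3]=9 > arr[4]=7
(3, 5): arr[3]=9 > arr[5]=5
(4, 5): arr[4]=7 > arr[5]=5

Total inversions: 9

The array has 9 inversion(s): (1,3), (1,4), (1,5), (2,3), (2,4), (2,5), (3,4), (3,5), (4,5). Each pair (i,j) satisfies i < j and arr[i] > arr[j].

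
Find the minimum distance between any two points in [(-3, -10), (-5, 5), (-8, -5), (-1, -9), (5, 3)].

Computing all pairwise distances among 5 points:

d((-3, -10), (-5, 5)) = 15.1327
d((-3, -10), (-8, -5)) = 7.0711
d((-3, -10), (-1, -9)) = 2.2361 <-- minimum
d((-3, -10), (5, 3)) = 15.2643
d((-5, 5), (-8, -5)) = 10.4403
d((-5, 5), (-1, -9)) = 14.5602
d((-5, 5), (5, 3)) = 10.198
d((-8, -5), (-1, -9)) = 8.0623
d((-8, -5), (5, 3)) = 15.2643
d((-1, -9), (5, 3)) = 13.4164

Closest pair: (-3, -10) and (-1, -9) with distance 2.2361

The closest pair is (-3, -10) and (-1, -9) with Euclidean distance 2.2361. For 5 points, brute-force pairwise comparison is shown above. For large n, the divide-and-conquer algorithm (sort by x, recurse on halves, check the dividing strip) achieves O(n log n).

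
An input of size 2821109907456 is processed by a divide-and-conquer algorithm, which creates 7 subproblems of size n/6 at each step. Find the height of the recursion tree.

For divide and conquer with division factor 6:

Problem sizes at each level:
Level 0: 2821109907456
Level 1: 470184984576
Level 2: 78364164096
Level 3: 13060694016
Level 4: 2176782336
Level 5: 362797056
Level 6: 60466176
Level 7: 10077696
Level 8: 1679616
Level 9: 279936
Level 10: 46656
Level 11: 7776
Level 12: 1296
Level 13: 216
Level 14: 36
Level 15: 6
Level 16: 1

The root is level 0 and the size-1 base case is level 16 (the tree spans levels 0 through 16, i.e. 17 levels counting the root), so the depth is the number of divisions: log_6(2821109907456) = 16

The recursion tree depth is log_6(2821109907456) = 16. At each level, the problem size is divided by 6, so it takes 16 divisions to reduce to a base case of size 1. The algorithm makes 7 recursive calls at each level.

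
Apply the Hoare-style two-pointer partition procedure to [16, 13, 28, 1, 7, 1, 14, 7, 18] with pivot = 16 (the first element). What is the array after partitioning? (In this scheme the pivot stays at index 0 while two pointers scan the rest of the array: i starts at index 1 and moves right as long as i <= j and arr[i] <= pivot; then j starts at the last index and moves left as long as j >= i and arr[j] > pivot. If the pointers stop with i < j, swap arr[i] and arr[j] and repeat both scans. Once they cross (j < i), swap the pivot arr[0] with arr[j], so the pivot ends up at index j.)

Hoare-style two-pointer partition with pivot = 16:

Initial array: [16, 13, 28, 1, 7, 1, 14, 7, 18]

Pointers start at i = 1, j = 8.
i stops at index 2 (arr[2]=28 > 16), j stops at index 7 (arr[7]=7 <= 16): swap arr[2] and arr[7], array becomes [16, 13, 7, 1, 7, 1, 14, 28, 18]
i ends at 7, j ends at 6: the pointers have crossed (j < i), so scanning stops.

Swap pivot arr[0] with arr[6] to place pivot at position 6: [14, 13, 7, 1, 7, 1, 16, 28, 18]
Pivot position: 6

After partitioning with pivot 16, the array becomes [14, 13, 7, 1, 7, 1, 16, 28, 18]. The pivot is placed at index 6. All elements to the left of the pivot are <= 16, and all elements to the right are > 16.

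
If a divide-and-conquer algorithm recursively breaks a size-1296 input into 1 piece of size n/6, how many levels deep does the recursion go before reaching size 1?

For divide and conquer with division factor 6:

Problem sizes at each level:
Level 0: 1296
Level 1: 216
Level 2: 36
Level 3: 6
Level 4: 1

The root is level 0 and the size-1 base case is level 4 (the tree spans levels 0 through 4, i.e. 5 levels counting the root), so the depth is the number of divisions: log_6(1296) = 4

The recursion tree depth is log_6(1296) = 4. At each level, the problem size is divided by 6, so it takes 4 divisions to reduce to a base case of size 1. The algorithm makes 1 recursive call at each level.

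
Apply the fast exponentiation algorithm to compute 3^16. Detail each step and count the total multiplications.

Computing 3^16 by squaring (build up from 3^1; each line after the first costs one multiplication):

3^1 = 3
3^2 = (3^1)^2 = 3^2 = 9
3^4 = (3^2)^2 = 9^2 = 81
3^8 = (3^4)^2 = 81^2 = 6561
3^16 = (3^8)^2 = 6561^2 = 43046721

Result: 43046721
Multiplications needed: 4 (4 lines after 3^1)

3^16 = 43046721. Using exponentiation by squaring, this requires 4 multiplications. The key idea: if the exponent is even, square the half-power; if odd, multiply by the base once.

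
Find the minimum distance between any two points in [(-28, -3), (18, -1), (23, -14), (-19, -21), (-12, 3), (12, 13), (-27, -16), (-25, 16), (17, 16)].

Computing all pairwise distances among 9 points:

d((-28, -3), (18, -1)) = 46.0435
d((-28, -3), (23, -14)) = 52.1728
d((-28, -3), (-19, -21)) = 20.1246
d((-28, -3), (-12, 3)) = 17.088
d((-28, -3), (12, 13)) = 43.0813
d((-28, -3), (-27, -16)) = 13.0384
d((-28, -3), (-25, 16)) = 19.2354
d((-28, -3), (17, 16)) = 48.8467
d((18, -1), (23, -14)) = 13.9284
d((18, -1), (-19, -21)) = 42.0595
d((18, -1), (-12, 3)) = 30.2655
d((18, -1), (12, 13)) = 15.2315
d((18, -1), (-27, -16)) = 47.4342
d((18, -1), (-25, 16)) = 46.2385
d((18, -1), (17, 16)) = 17.0294
d((23, -14), (-19, -21)) = 42.5793
d((23, -14), (-12, 3)) = 38.9102
d((23, -14), (12, 13)) = 29.1548
d((23, -14), (-27, -16)) = 50.04
d((23, -14), (-25, 16)) = 56.6039
d((23, -14), (17, 16)) = 30.5941
d((-19, -21), (-12, 3)) = 25.0
d((-19, -21), (12, 13)) = 46.0109
d((-19, -21), (-27, -16)) = 9.434
d((-19, -21), (-25, 16)) = 37.4833
d((-19, -21), (17, 16)) = 51.6236
d((-12, 3), (12, 13)) = 26.0
d((-12, 3), (-27, -16)) = 24.2074
d((-12, 3), (-25, 16)) = 18.3848
d((-12, 3), (17, 16)) = 31.7805
d((12, 13), (-27, -16)) = 48.6004
d((12, 13), (-25, 16)) = 37.1214
d((12, 13), (17, 16)) = 5.831 <-- minimum
d((-27, -16), (-25, 16)) = 32.0624
d((-27, -16), (17, 16)) = 54.4059
d((-25, 16), (17, 16)) = 42.0

Closest pair: (12, 13) and (17, 16) with distance 5.831

The closest pair is (12, 13) and (17, 16) with Euclidean distance 5.831. For 9 points, brute-force pairwise comparison is shown above. For large n, the divide-and-conquer algorithm (sort by x, recurse on halves, check the dividing strip) achieves O(n log n).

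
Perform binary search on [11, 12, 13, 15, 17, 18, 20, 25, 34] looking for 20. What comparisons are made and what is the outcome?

Binary search for 20 in [11, 12, 13, 15, 17, 18, 20, 25, 34]:

lo=0, hi=8, mid=4, arr[mid]=17 -> 17 < 20, search right half
lo=5, hi=8, mid=6, arr[mid]=20 -> Found target at index 6!

Binary search finds 20 at index 6 after 2 comparisons. The search repeatedly halves the search space by comparing with the middle element.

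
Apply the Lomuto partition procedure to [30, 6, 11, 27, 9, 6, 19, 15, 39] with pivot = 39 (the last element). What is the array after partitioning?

Lomuto partition with pivot = 39:

Initial array: [30, 6, 11, 27, 9, 6, 19, 15, 39]

arr[0]=30 <= 39: swap with position 0, array becomes [30, 6, 11, 27, 9, 6, 19, 15, 39]
arr[1]=6 <= 39: swap with position 1, array becomes [30, 6, 11, 27, 9, 6, 19, 15, 39]
arr[2]=11 <= 39: swap with position 2, array becomes [30, 6, 11, 27, 9, 6, 19, 15, 39]
arr[3]=27 <= 39: swap with position 3, array becomes [30, 6, 11, 27, 9, 6, 19, 15, 39]
arr[4]=9 <= 39: swap with position 4, array becomes [30, 6, 11, 27, 9, 6, 19, 15, 39]
arr[5]=6 <= 39: swap with position 5, array becomes [30, 6, 11, 27, 9, 6, 19, 15, 39]
arr[6]=19 <= 39: swap with position 6, array becomes [30, 6, 11, 27, 9, 6, 19, 15, 39]
arr[7]=15 <= 39: swap with position 7, array becomes [30, 6, 11, 27, 9, 6, 19, 15, 39]

Place pivot at position 8: [30, 6, 11, 27, 9, 6, 19, 15, 39]
Pivot position: 8

After partitioning with pivot 39, the array becomes [30, 6, 11, 27, 9, 6, 19, 15, 39]. The pivot is placed at index 8. All elements to the left of the pivot are <= 39, and all elements to the right are > 39.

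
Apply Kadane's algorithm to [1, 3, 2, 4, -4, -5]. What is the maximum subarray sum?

Using Kadane's algorithm on [1, 3, 2, 4, -4, -5]:

Scanning through the array:
Position 1 (value 3): max_ending_here = 4, max_so_far = 4
Position 2 (value 2): max_ending_here = 6, max_so_far = 6
Position 3 (value 4): max_ending_here = 10, max_so_far = 10
Position 4 (value -4): max_ending_here = 6, max_so_far = 10
Position 5 (value -5): max_ending_here = 1, max_so_far = 10

Maximum subarray: [1, 3, 2, 4]
Maximum sum: 10

The maximum subarray is [1, 3, 2, 4] with sum 10. This subarray runs from index 0 to index 3.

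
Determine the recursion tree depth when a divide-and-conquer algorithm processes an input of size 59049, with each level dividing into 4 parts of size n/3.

For divide and conquer with division factor 3:

Problem sizes at each level:
Level 0: 59049
Level 1: 19683
Level 2: 6561
Level 3: 2187
Level 4: 729
Level 5: 243
Level 6: 81
Level 7: 27
Level 8: 9
Level 9: 3
Level 10: 1

The root is level 0 and the size-1 base case is level 10 (the tree spans levels 0 through 10, i.e. 11 levels counting the root), so the depth is the number of divisions: log_3(59049) = 10

The recursion tree depth is log_3(59049) = 10. At each level, the problem size is divided by 3, so it takes 10 divisions to reduce to a base case of size 1. The algorithm makes 4 recursive calls at each level.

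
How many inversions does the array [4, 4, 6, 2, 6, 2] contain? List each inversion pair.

Finding inversions in [4, 4, 6, 2, 6, 2]:

(0, 3): arr[0]=4 > arr[3]=2
(0, 5): arr[0]=4 > arr[5]=2
(1, 3): arr[1]=4 > arr[3]=2
(1, 5): arr[1]=4 > arr[5]=2
(2, 3): arr[2]=6 > arr[3]=2
(2, 5): arr[2]=6 > arr[5]=2
(4, 5): arr[4]=6 > arr[5]=2

Total inversions: 7

The array has 7 inversion(s): (0,3), (0,5), (1,3), (1,5), (2,3), (2,5), (4,5). Each pair (i,j) satisfies i < j and arr[i] > arr[j].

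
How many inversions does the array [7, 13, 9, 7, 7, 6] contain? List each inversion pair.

Finding inversions in [7, 13, 9, 7, 7, 6]:

(0, 5): arr[0]=7 > arr[5]=6
(1, 2): arr[1]=13 > arr[2]=9
(1, 3): arr[1]=13 > arr[3]=7
(1, 4): arr[1]=13 > arr[4]=7
(1, 5): arr[1]=13 > arr[5]=6
(2, 3): arr[2]=9 > arr[3]=7
(2, 4): arr[2]=9 > arr[4]=7
(2, 5): arr[2]=9 > arr[5]=6
(3, 5): arr[3]=7 > arr[5]=6
(4, 5): arr[4]=7 > arr[5]=6

Total inversions: 10

The array has 10 inversion(s): (0,5), (1,2), (1,3), (1,4), (1,5), (2,3), (2,4), (2,5), (3,5), (4,5). Each pair (i,j) satisfies i < j and arr[i] > arr[j].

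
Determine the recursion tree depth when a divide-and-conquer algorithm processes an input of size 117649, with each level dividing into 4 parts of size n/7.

For divide and conquer with division factor 7:

Problem sizes at each level:
Level 0: 117649
Level 1: 16807
Level 2: 2401
Level 3: 343
Level 4: 49
Level 5: 7
Level 6: 1

The root is level 0 and the size-1 base case is level 6 (the tree spans levels 0 through 6, i.e. 7 levels counting the root), so the depth is the number of divisions: log_7(117649) = 6

The recursion tree depth is log_7(117649) = 6. At each level, the problem size is divided by 7, so it takes 6 divisions to reduce to a base case of size 1. The algorithm makes 4 recursive calls at each level.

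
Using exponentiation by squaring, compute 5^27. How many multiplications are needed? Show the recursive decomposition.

Computing 5^27 by squaring (build up from 5^1; each line after the first costs one multiplication):

5^1 = 5
5^2 = (5^1)^2 = 5^2 = 25
5^3 = 5 * 5^2 = 5 * 25 = 125
5^6 = (5^3)^2 = 125^2 = 15625
5^12 = (5^6)^2 = 15625^2 = 244140625
5^13 = 5 * 5^12 = 5 * 244140625 = 1220703125
5^26 = (5^13)^2 = 1220703125^2 = 1490116119384765625
5^27 = 5 * 5^26 = 5 * 1490116119384765625 = 7450580596923828125

Result: 7450580596923828125
Multiplications needed: 7 (7 lines after 5^1)

5^27 = 7450580596923828125. Using exponentiation by squaring, this requires 7 multiplications. The key idea: if the exponent is even, square the half-power; if odd, multiply by the base once.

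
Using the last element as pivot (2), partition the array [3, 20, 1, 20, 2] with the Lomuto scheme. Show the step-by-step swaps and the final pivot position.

Lomuto partition with pivot = 2:

Initial array: [3, 20, 1, 20, 2]

arr[0]=3 > 2: no swap
arr[1]=20 > 2: no swap
arr[2]=1 <= 2: swap with position 0, array becomes [1, 20, 3, 20, 2]
arr[3]=20 > 2: no swap

Place pivot at position 1: [1, 2, 3, 20, 20]
Pivot position: 1

After partitioning with pivot 2, the array becomes [1, 2, 3, 20, 20]. The pivot is placed at index 1. All elements to the left of the pivot are <= 2, and all elements to the right are > 2.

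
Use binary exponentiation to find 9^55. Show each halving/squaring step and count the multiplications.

Computing 9^55 by squaring (build up from 9^1; each line after the first costs one multiplication):

9^1 = 9
9^2 = (9^1)^2 = 9^2 = 81
9^3 = 9 * 9^2 = 9 * 81 = 729
9^6 = (9^3)^2 = 729^2 = 531441
9^12 = (9^6)^2 = 531441^2 = 282429536481
9^13 = 9 * 9^12 = 9 * 282429536481 = 2541865828329
9^26 = (9^13)^2 = 2541865828329^2 = 6461081889226673298932241
9^27 = 9 * 9^26 = 9 * 6461081889226673298932241 = 58149737003040059690390169
9^54 = (9^27)^2 = 58149737003040059690390169^2 = 3381391913522726342930221472392241170198527451848561
9^55 = 9 * 9^54 = 9 * 3381391913522726342930221472392241170198527451848561 = 30432527221704537086371993251530170531786747066637049

Result: 30432527221704537086371993251530170531786747066637049
Multiplications needed: 9 (9 lines after 9^1)

9^55 = 30432527221704537086371993251530170531786747066637049. Using exponentiation by squaring, this requires 9 multiplications. The key idea: if the exponent is even, square the half-power; if odd, multiply by the base once.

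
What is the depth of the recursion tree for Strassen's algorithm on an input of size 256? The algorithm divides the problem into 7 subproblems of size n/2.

For divide and conquer with division factor 2:

Problem sizes at each level:
Level 0: 256
Level 1: 128
Level 2: 64
Level 3: 32
Level 4: 16
Level 5: 8
Level 6: 4
Level 7: 2
Level 8: 1

The root is level 0 and the size-1 base case is level 8 (the tree spans levels 0 through 8, i.e. 9 levels counting the root), so the depth is the number of divisions: log_2(256) = 8

The recursion tree depth is log_2(256) = 8. At each level, the problem size is divided by 2, so it takes 8 divisions to reduce to a base case of size 1. The algorithm makes 7 recursive calls at each level.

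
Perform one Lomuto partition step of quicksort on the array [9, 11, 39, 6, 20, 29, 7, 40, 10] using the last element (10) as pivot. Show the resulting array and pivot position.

Lomuto partition with pivot = 10:

Initial array: [9, 11, 39, 6, 20, 29, 7, 40, 10]

arr[0]=9 <= 10: swap with position 0, array becomes [9, 11, 39, 6, 20, 29, 7, 40, 10]
arr[1]=11 > 10: no swap
arr[2]=39 > 10: no swap
arr[3]=6 <= 10: swap with position 1, array becomes [9, 6, 39, 11, 20, 29, 7, 40, 10]
arr[4]=20 > 10: no swap
arr[5]=29 > 10: no swap
arr[6]=7 <= 10: swap with position 2, array becomes [9, 6, 7, 11, 20, 29, 39, 40, 10]
arr[7]=40 > 10: no swap

Place pivot at position 3: [9, 6, 7, 10, 20, 29, 39, 40, 11]
Pivot position: 3

After partitioning with pivot 10, the array becomes [9, 6, 7, 10, 20, 29, 39, 40, 11]. The pivot is placed at index 3. All elements to the left of the pivot are <= 10, and all elements to the right are > 10.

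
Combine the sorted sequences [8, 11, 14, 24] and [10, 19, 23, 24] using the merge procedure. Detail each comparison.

Merging process:

Compare 8 vs 10: take 8 from left. Merged: [8]
Compare 11 vs 10: take 10 from right. Merged: [8, 10]
Compare 11 vs 19: take 11 from left. Merged: [8, 10, 11]
Compare 14 vs 19: take 14 from left. Merged: [8, 10, 11, 14]
Compare 24 vs 19: take 19 from right. Merged: [8, 10, 11, 14, 19]
Compare 24 vs 23: take 23 from right. Merged: [8, 10, 11, 14, 19, 23]
Compare 24 vs 24: take 24 from left. Merged: [8, 10, 11, 14, 19, 23, 24]
Append remaining from right: [24]. Merged: [8, 10, 11, 14, 19, 23, 24, 24]

Final merged array: [8, 10, 11, 14, 19, 23, 24, 24]
Total comparisons: 7

The merged array is [8, 10, 11, 14, 19, 23, 24, 24], requiring 7 comparisons. The merge step runs in O(n) time where n is the total number of elements.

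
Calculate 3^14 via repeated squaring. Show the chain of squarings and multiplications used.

Computing 3^14 by squaring (build up from 3^1; each line after the first costs one multiplication):

3^1 = 3
3^2 = (3^1)^2 = 3^2 = 9
3^3 = 3 * 3^2 = 3 * 9 = 27
3^6 = (3^3)^2 = 27^2 = 729
3^7 = 3 * 3^6 = 3 * 729 = 2187
3^14 = (3^7)^2 = 2187^2 = 4782969

Result: 4782969
Multiplications needed: 5 (5 lines after 3^1)

3^14 = 4782969. Using exponentiation by squaring, this requires 5 multiplications. The key idea: if the exponent is even, square the half-power; if odd, multiply by the base once.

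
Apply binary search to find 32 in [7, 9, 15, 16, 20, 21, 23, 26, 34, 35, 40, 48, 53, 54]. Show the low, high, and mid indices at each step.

Binary search for 32 in [7, 9, 15, 16, 20, 21, 23, 26, 34, 35, 40, 48, 53, 54]:

lo=0, hi=13, mid=6, arr[mid]=23 -> 23 < 32, search right half
lo=7, hi=13, mid=10, arr[mid]=40 -> 40 > 32, search left half
lo=7, hi=9, mid=8, arr[mid]=34 -> 34 > 32, search left half
lo=7, hi=7, mid=7, arr[mid]=26 -> 26 < 32, search right half
lo=8 > hi=7, target 32 not found

Binary search determines that 32 is not in the array after 4 comparisons. The search space was exhausted without finding the target.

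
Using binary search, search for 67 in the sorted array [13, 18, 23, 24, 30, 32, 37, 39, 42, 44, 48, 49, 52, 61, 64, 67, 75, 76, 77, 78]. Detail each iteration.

Binary search for 67 in [13, 18, 23, 24, 30, 32, 37, 39, 42, 44, 48, 49, 52, 61, 64, 67, 75, 76, 77, 78]:

lo=0, hi=19, mid=9, arr[mid]=44 -> 44 < 67, search right half
lo=10, hi=19, mid=14, arr[mid]=64 -> 64 < 67, search right half
lo=15, hi=19, mid=17, arr[mid]=76 -> 76 > 67, search left half
lo=15, hi=16, mid=15, arr[mid]=67 -> Found target at index 15!

Binary search finds 67 at index 15 after 4 comparisons. The search repeatedly halves the search space by comparing with the middle element.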